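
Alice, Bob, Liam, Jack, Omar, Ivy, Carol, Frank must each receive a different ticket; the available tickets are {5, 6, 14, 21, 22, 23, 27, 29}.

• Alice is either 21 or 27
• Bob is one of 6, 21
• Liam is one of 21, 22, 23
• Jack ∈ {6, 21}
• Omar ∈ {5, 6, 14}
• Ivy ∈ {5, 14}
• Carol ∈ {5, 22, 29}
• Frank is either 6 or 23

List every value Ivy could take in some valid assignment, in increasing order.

The 8 variables draw from only 8 values {5, 6, 14, 21, 22, 23, 27, 29}, so each is used; only Alice can be 27, hence Alice = 27.
Among the 7 still-open variables, 29 fits only Carol (and all 7 values in {5, 6, 14, 21, 22, 23, 29} must be used), so Carol = 29.
The 6 still-open variables together cover exactly {5, 6, 14, 21, 22, 23} — 6 values for 6 variables — and 22 appears only in Liam's list, so Liam = 22.
Among the 5 still-open variables, 23 fits only Frank (and all 5 values in {5, 6, 14, 21, 23} must be used), so Frank = 23.
Bob and Jack between them cover only {6, 21} — a naked pair. Remove those values from Omar.
No further eliminations apply; Ivy can still be any of 5, 14.

5, 14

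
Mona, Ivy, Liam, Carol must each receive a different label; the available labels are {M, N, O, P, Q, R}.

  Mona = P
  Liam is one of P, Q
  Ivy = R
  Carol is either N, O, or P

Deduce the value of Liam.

Q

Mona's domain is down to {P}, so Mona = P. Remove P from Liam, Carol.
So Liam = Q.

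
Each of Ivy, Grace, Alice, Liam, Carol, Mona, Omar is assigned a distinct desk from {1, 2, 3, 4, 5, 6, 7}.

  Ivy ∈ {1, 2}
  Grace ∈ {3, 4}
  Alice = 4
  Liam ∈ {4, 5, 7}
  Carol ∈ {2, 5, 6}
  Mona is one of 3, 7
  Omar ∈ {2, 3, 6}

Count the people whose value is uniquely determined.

Alice must be 4 (only option left). Remove 4 from Grace, Liam.
Grace must be 3 (only option left). Eliminate 3 elsewhere: Mona, Omar.
Mona must be 7 (only option left). Strike 7 from Liam.
Liam must be 5 (only option left). Eliminate 5 elsewhere: Carol.
The 3 still-open variables together cover exactly {1, 2, 6} — 3 values for 3 variables — and 1 appears only in Ivy's list, so Ivy = 1.
Determined: Ivy=1, Grace=3, Alice=4, Liam=5, Mona=7. The other people each still have more than one consistent value. That makes 5.

5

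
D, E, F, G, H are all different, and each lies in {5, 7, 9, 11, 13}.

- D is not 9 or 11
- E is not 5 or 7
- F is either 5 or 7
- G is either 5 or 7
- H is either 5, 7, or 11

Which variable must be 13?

Among the 5 variables, 9 fits only E (and all 5 values in {5, 7, 9, 11, 13} must be used), so E = 9.
Among the 4 still-open variables, 11 fits only H (and all 4 values in {5, 7, 11, 13} must be used), so H = 11.
The 3 still-open variables together cover exactly {5, 7, 13} — 3 values for 3 variables — and 13 appears only in D's list, so D = 13.

D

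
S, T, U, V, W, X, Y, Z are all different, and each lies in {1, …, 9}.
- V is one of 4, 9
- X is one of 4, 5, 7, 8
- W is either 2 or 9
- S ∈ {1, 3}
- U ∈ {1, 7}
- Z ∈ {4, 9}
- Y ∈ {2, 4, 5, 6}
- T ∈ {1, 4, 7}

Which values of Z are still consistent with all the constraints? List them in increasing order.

V and Z share exactly the 2 values {4, 9}; by pigeonhole those values go to them, so strike 4, 9 from T, W, X, Y.
W's domain is down to {2}, so W = 2. Eliminate 2 elsewhere: Y.
T and U share exactly the 2 values {1, 7}; by pigeonhole those values go to them, so strike 1, 7 from S, X.
S must be 3 (only option left).
No further eliminations apply; Z can still be any of 4, 9.

4, 9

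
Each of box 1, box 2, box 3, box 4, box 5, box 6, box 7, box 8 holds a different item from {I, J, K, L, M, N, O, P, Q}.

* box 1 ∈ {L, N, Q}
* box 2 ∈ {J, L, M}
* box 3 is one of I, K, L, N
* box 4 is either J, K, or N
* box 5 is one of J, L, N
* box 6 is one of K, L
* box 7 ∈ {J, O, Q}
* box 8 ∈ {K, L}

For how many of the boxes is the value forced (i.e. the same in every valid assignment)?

4

The 8 variables together cover exactly {I, J, K, L, M, N, O, Q} — 8 values for 8 variables — and I appears only in box 3's list, so box 3 = I.
Among the 7 still-open variables, M fits only box 2 (and all 7 values in {J, K, L, M, N, O, Q} must be used), so box 2 = M.
The 6 still-open variables draw from only 6 values {J, K, L, N, O, Q}, so each is used; only box 7 can be O, hence box 7 = O.
Among the 5 still-open variables, Q fits only box 1 (and all 5 values in {J, K, L, N, Q} must be used), so box 1 = Q.
box 6 and box 8 between them cover only {K, L} — a naked pair. Remove those values from box 4, box 5.
Determined: box 1=Q, box 2=M, box 3=I, box 7=O. The other boxes each still have more than one consistent value. That makes 4.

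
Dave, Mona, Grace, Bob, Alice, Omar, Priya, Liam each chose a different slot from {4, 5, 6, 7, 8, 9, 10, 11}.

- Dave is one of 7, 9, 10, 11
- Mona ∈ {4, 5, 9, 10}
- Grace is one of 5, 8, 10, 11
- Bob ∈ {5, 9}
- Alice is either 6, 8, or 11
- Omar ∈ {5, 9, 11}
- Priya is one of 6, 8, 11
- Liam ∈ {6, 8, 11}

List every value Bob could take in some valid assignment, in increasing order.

Among the 8 variables, 4 fits only Mona (and all 8 values in {4, 5, 6, 7, 8, 9, 10, 11} must be used), so Mona = 4.
The 7 still-open variables draw from only 7 values {5, 6, 7, 8, 9, 10, 11}, so each is used; only Dave can be 7, hence Dave = 7.
The 6 still-open variables together cover exactly {5, 6, 8, 9, 10, 11} — 6 values for 6 variables — and 10 appears only in Grace's list, so Grace = 10.
Alice, Priya, Liam between them cover only {6, 8, 11} — a naked triple. Remove those values from Omar.
No further eliminations apply; Bob can still be any of 5, 9.

5, 9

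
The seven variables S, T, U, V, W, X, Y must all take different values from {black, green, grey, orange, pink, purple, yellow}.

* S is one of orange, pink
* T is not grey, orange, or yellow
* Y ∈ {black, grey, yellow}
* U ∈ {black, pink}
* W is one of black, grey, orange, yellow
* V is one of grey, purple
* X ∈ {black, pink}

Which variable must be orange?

S

The 7 variables draw from only 7 values {black, green, grey, orange, pink, purple, yellow}, so each is used; only T can be green, hence T = green.
The 6 still-open variables draw from only 6 values {black, grey, orange, pink, purple, yellow}, so each is used; only V can be purple, hence V = purple.
U and X share exactly the 2 values {black, pink}; by pigeonhole those values go to them, so strike black, pink from S, W, Y.
So orange goes to S.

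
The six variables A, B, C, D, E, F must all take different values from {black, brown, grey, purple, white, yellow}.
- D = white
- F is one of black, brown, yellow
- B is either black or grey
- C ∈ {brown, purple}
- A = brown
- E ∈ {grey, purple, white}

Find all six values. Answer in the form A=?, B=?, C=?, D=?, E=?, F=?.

A has just one choice, so A = brown. So C, F can't be brown.
That leaves C = purple. Strike purple from E.
D must be white (only option left). Eliminate white elsewhere: E.
E's domain is down to {grey}, so E = grey. Eliminate grey elsewhere: B.
B's domain is down to {black}, so B = black. Remove black from F.
That leaves F = yellow.

A=brown, B=black, C=purple, D=white, E=grey, F=yellow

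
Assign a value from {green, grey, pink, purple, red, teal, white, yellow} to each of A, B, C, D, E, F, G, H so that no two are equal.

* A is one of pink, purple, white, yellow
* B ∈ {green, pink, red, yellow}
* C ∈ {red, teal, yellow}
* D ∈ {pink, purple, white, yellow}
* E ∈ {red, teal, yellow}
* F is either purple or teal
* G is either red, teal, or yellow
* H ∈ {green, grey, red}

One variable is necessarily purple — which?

F

The 8 variables together cover exactly {green, grey, pink, purple, red, teal, white, yellow} — 8 values for 8 variables — and grey appears only in H's list, so H = grey.
Among the 7 still-open variables, green fits only B (and all 7 values in {green, pink, purple, red, teal, white, yellow} must be used), so B = green.
C, E, G between them cover only {red, teal, yellow} — a naked triple. Remove those values from A, D, F.
So purple goes to F.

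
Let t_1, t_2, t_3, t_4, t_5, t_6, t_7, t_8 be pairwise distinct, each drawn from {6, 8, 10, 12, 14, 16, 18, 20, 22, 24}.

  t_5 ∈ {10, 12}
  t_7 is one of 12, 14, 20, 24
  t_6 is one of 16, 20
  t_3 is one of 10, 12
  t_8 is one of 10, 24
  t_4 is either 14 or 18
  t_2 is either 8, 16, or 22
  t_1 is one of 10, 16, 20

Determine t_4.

18

The 2 variables t_3 and t_5 are confined to {10, 12}, which locks those values in; drop them from t_1, t_7, t_8.
t_8 must be 24 (only option left). Remove 24 from t_7.
The 2 variables t_1 and t_6 are confined to {16, 20}, which locks those values in; drop them from t_2, t_7.
That leaves t_7 = 14. Remove 14 from t_4.
So t_4 = 18.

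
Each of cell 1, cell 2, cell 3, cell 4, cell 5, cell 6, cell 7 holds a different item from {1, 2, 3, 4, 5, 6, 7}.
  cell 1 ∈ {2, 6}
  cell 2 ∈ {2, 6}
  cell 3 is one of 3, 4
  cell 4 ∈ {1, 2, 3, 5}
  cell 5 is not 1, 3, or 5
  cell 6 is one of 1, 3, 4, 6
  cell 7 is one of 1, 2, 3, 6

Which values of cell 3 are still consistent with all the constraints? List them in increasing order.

The 7 variables together cover exactly {1, 2, 3, 4, 5, 6, 7} — 7 values for 7 variables — and 5 appears only in cell 4's list, so cell 4 = 5.
Among the 6 still-open variables, 7 fits only cell 5 (and all 6 values in {1, 2, 3, 4, 6, 7} must be used), so cell 5 = 7.
cell 1 and cell 2 between them cover only {2, 6} — a naked pair. Remove those values from cell 6, cell 7.
No further eliminations apply; cell 3 can still be any of 3, 4.

3, 4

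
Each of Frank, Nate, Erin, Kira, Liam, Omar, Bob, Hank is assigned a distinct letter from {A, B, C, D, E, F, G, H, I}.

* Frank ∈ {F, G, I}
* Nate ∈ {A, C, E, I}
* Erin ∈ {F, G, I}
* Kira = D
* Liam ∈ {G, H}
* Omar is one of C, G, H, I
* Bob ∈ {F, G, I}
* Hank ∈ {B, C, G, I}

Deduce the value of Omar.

Kira must be D (only option left).
Frank, Erin, Bob share exactly the 3 values {F, G, I}; by pigeonhole those values go to them, so strike F, G, I from Nate, Liam, Omar, Hank.
Liam has just one choice, so Liam = H. Eliminate H elsewhere: Omar.
So Omar = C.

C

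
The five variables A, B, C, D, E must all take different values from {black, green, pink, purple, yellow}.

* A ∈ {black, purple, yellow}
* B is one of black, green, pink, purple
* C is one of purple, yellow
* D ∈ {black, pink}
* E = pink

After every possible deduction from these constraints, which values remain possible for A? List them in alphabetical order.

E has just one choice, so E = pink. Strike pink from B, D.
D has just one choice, so D = black. Eliminate black elsewhere: A, B.
The 3 still-open variables draw from only 3 values {green, purple, yellow}, so each is used; only B can be green, hence B = green.
No further eliminations apply; A can still be any of purple, yellow.

purple, yellow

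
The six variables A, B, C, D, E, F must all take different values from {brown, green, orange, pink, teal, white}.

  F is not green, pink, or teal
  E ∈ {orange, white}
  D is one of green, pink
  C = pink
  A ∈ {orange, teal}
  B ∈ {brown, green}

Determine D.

C has just one choice, so C = pink. Eliminate pink elsewhere: D.
So D = green.

green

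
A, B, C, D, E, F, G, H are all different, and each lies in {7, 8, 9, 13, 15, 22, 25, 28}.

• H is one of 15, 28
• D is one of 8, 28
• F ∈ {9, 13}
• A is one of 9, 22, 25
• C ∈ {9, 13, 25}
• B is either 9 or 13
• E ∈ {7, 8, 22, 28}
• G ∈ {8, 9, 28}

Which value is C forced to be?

25

The 8 variables together cover exactly {7, 8, 9, 13, 15, 22, 25, 28} — 8 values for 8 variables — and 7 appears only in E's list, so E = 7.
The 7 still-open variables together cover exactly {8, 9, 13, 15, 22, 25, 28} — 7 values for 7 variables — and 15 appears only in H's list, so H = 15.
The 6 still-open variables draw from only 6 values {8, 9, 13, 22, 25, 28}, so each is used; only A can be 22, hence A = 22.
The 5 still-open variables together cover exactly {8, 9, 13, 25, 28} — 5 values for 5 variables — and 25 appears only in C's list, so C = 25.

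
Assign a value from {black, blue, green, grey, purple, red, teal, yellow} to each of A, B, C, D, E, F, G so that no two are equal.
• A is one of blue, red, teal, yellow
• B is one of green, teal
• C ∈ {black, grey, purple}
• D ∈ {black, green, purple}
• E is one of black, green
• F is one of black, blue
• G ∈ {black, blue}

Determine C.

The 2 variables F and G are confined to {black, blue}, which locks those values in; drop them from A, C, D, E.
That leaves E = green. Eliminate green elsewhere: B, D.
B has just one choice, so B = teal. Remove teal from A.
D's domain is down to {purple}, so D = purple. So C can't be purple.
So C = grey.

grey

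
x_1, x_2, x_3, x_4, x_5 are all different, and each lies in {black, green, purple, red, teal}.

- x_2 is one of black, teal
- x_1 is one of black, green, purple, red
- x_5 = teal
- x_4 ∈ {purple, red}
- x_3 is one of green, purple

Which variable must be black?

x_5 must be teal (only option left). So x_2 can't be teal.
So black goes to x_2.

x_2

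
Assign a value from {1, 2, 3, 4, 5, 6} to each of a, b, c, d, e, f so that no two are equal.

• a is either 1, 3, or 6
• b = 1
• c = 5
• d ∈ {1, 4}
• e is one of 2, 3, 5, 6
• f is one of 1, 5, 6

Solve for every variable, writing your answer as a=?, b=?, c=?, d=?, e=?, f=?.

b must be 1 (only option left). Strike 1 from a, d, f.
c must be 5 (only option left). Eliminate 5 elsewhere: e, f.
That leaves d = 4.
f has just one choice, so f = 6. So a, e can't be 6.
a must be 3 (only option left). Strike 3 from e.
e must be 2 (only option left).

a=3, b=1, c=5, d=4, e=2, f=6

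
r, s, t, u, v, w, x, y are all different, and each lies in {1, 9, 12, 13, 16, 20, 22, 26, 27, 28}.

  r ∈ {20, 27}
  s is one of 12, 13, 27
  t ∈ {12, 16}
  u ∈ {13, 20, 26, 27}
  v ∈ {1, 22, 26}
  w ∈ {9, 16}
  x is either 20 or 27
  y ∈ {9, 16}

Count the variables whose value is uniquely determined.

r and x between them cover only {20, 27} — a naked pair. Remove those values from s, u.
w and y between them cover only {9, 16} — a naked pair. Remove those values from t.
t has just one choice, so t = 12. Eliminate 12 elsewhere: s.
s's domain is down to {13}, so s = 13. Strike 13 from u.
u must be 26 (only option left). Eliminate 26 elsewhere: v.
Determined: s=13, t=12, u=26. The other variables each still have more than one consistent value. That makes 3.

3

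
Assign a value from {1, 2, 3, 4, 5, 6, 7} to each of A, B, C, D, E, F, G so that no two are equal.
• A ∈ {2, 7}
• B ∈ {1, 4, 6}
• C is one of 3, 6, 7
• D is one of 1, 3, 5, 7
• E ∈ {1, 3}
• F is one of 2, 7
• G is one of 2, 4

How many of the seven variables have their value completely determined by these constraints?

2

The 7 variables draw from only 7 values {1, 2, 3, 4, 5, 6, 7}, so each is used; only D can be 5, hence D = 5.
A and F share exactly the 2 values {2, 7}; by pigeonhole those values go to them, so strike 2, 7 from C, G.
G has just one choice, so G = 4. Remove 4 from B.
Determined: D=5, G=4. The other variables each still have more than one consistent value. That makes 2.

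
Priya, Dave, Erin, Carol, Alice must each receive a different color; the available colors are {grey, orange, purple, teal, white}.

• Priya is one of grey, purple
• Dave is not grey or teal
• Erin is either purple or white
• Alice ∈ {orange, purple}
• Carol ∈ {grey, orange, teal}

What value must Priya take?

grey

The 5 variables together cover exactly {grey, orange, purple, teal, white} — 5 values for 5 variables — and teal appears only in Carol's list, so Carol = teal.
The 4 still-open variables draw from only 4 values {grey, orange, purple, white}, so each is used; only Priya can be grey, hence Priya = grey.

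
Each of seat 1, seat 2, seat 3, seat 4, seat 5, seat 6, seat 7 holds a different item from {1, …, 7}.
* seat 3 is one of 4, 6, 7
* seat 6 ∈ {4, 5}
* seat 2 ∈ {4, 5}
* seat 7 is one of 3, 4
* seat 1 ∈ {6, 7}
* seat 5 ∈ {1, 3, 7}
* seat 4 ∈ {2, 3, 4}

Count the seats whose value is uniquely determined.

3

The 7 variables together cover exactly {1, 2, 3, 4, 5, 6, 7} — 7 values for 7 variables — and 1 appears only in seat 5's list, so seat 5 = 1.
Among the 6 still-open variables, 2 fits only seat 4 (and all 6 values in {2, 3, 4, 5, 6, 7} must be used), so seat 4 = 2.
The 5 still-open variables draw from only 5 values {3, 4, 5, 6, 7}, so each is used; only seat 7 can be 3, hence seat 7 = 3.
seat 2 and seat 6 share exactly the 2 values {4, 5}; by pigeonhole those values go to them, so strike 4, 5 from seat 3.
Determined: seat 4=2, seat 5=1, seat 7=3. The other seats each still have more than one consistent value. That makes 3.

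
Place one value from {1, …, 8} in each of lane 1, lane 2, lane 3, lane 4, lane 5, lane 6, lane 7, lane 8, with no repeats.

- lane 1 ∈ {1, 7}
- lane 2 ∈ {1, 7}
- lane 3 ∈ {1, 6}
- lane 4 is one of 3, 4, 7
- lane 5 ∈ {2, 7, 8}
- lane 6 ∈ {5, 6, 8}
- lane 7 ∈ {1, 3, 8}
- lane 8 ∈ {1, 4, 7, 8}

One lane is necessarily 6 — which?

lane 3

The 8 variables together cover exactly {1, 2, 3, 4, 5, 6, 7, 8} — 8 values for 8 variables — and 2 appears only in lane 5's list, so lane 5 = 2.
Among the 7 still-open variables, 5 fits only lane 6 (and all 7 values in {1, 3, 4, 5, 6, 7, 8} must be used), so lane 6 = 5.
Among the 6 still-open variables, 6 fits only lane 3 (and all 6 values in {1, 3, 4, 6, 7, 8} must be used), so lane 3 = 6.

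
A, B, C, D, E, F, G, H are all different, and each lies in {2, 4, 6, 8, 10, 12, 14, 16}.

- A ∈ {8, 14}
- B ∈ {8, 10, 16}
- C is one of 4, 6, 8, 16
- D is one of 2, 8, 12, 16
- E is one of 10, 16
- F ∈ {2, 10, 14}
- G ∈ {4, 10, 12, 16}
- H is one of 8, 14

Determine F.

2

The 8 variables together cover exactly {2, 4, 6, 8, 10, 12, 14, 16} — 8 values for 8 variables — and 6 appears only in C's list, so C = 6.
Among the 7 still-open variables, 4 fits only G (and all 7 values in {2, 4, 8, 10, 12, 14, 16} must be used), so G = 4.
The 6 still-open variables draw from only 6 values {2, 8, 10, 12, 14, 16}, so each is used; only D can be 12, hence D = 12.
The 5 still-open variables draw from only 5 values {2, 8, 10, 14, 16}, so each is used; only F can be 2, hence F = 2.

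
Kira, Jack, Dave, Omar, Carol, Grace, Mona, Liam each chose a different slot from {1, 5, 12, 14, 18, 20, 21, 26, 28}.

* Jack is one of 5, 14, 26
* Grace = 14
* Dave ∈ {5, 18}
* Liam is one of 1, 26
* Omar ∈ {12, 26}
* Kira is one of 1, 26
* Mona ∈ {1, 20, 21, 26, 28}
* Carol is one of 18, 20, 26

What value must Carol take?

20

Grace's domain is down to {14}, so Grace = 14. So Jack can't be 14.
The 2 variables Kira and Liam are confined to {1, 26}, which locks those values in; drop them from Jack, Omar, Carol, Mona.
That leaves Jack = 5. Remove 5 from Dave.
Dave has just one choice, so Dave = 18. So Carol can't be 18.
So Carol = 20.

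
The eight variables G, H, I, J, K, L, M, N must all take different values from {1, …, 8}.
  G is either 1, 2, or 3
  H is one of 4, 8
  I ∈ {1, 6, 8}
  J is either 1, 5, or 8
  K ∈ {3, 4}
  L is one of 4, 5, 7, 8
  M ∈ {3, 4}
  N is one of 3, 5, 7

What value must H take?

The 8 variables together cover exactly {1, 2, 3, 4, 5, 6, 7, 8} — 8 values for 8 variables — and 2 appears only in G's list, so G = 2.
The 7 still-open variables together cover exactly {1, 3, 4, 5, 6, 7, 8} — 7 values for 7 variables — and 6 appears only in I's list, so I = 6.
The 6 still-open variables draw from only 6 values {1, 3, 4, 5, 7, 8}, so each is used; only J can be 1, hence J = 1.
K and M share exactly the 2 values {3, 4}; by pigeonhole those values go to them, so strike 3, 4 from H, L, N.
So H = 8.

8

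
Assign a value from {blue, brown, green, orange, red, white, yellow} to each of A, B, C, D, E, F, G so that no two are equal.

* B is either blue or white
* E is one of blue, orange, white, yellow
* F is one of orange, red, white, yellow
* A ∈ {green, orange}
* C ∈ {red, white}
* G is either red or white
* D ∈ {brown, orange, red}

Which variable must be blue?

The 7 variables draw from only 7 values {blue, brown, green, orange, red, white, yellow}, so each is used; only D can be brown, hence D = brown.
The 6 still-open variables together cover exactly {blue, green, orange, red, white, yellow} — 6 values for 6 variables — and green appears only in A's list, so A = green.
C and G share exactly the 2 values {red, white}; by pigeonhole those values go to them, so strike red, white from B, E, F.
So blue goes to B.

B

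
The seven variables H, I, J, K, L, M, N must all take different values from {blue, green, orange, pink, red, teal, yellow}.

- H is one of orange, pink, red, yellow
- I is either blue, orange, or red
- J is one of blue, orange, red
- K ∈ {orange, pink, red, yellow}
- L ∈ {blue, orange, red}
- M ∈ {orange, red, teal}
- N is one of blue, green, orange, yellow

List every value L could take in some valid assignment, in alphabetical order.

The 7 variables together cover exactly {blue, green, orange, pink, red, teal, yellow} — 7 values for 7 variables — and green appears only in N's list, so N = green.
The 6 still-open variables together cover exactly {blue, orange, pink, red, teal, yellow} — 6 values for 6 variables — and teal appears only in M's list, so M = teal.
I, J, L between them cover only {blue, orange, red} — a naked triple. Remove those values from H, K.
No further eliminations apply; L can still be any of blue, orange, red.

blue, orange, red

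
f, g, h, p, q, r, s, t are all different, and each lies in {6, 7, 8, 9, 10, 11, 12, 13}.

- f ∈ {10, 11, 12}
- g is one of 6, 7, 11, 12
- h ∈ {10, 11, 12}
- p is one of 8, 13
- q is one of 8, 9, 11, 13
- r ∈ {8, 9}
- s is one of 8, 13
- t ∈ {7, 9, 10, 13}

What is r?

9

Among the 8 variables, 6 fits only g (and all 8 values in {6, 7, 8, 9, 10, 11, 12, 13} must be used), so g = 6.
Among the 7 still-open variables, 7 fits only t (and all 7 values in {7, 8, 9, 10, 11, 12, 13} must be used), so t = 7.
p and s between them cover only {8, 13} — a naked pair. Remove those values from q, r.
So r = 9.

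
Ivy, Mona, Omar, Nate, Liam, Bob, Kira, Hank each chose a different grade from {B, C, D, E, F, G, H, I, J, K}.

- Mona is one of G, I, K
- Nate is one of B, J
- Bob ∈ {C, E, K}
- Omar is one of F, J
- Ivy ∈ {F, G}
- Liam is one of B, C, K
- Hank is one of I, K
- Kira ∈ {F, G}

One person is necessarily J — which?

The 8 variables draw from only 8 values {B, C, E, F, G, I, J, K}, so each is used; only Bob can be E, hence Bob = E.
Among the 7 still-open variables, C fits only Liam (and all 7 values in {B, C, F, G, I, J, K} must be used), so Liam = C.
The 6 still-open variables draw from only 6 values {B, F, G, I, J, K}, so each is used; only Nate can be B, hence Nate = B.
The 5 still-open variables together cover exactly {F, G, I, J, K} — 5 values for 5 variables — and J appears only in Omar's list, so Omar = J.

Omar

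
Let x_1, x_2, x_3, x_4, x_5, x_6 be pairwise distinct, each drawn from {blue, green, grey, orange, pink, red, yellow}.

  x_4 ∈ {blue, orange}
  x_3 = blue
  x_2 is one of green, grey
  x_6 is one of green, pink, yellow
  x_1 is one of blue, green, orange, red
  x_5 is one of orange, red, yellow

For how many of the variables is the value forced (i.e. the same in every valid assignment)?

2

x_3 must be blue (only option left). Strike blue from x_1, x_4.
x_4 has just one choice, so x_4 = orange. So x_1, x_5 can't be orange.
Determined: x_3=blue, x_4=orange. The other variables each still have more than one consistent value. That makes 2.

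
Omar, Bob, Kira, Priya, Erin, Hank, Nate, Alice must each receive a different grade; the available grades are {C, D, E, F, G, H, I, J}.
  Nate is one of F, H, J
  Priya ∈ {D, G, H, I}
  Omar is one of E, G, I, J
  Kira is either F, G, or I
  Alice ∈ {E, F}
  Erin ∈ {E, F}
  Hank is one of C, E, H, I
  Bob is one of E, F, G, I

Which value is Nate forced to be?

The 8 variables draw from only 8 values {C, D, E, F, G, H, I, J}, so each is used; only Hank can be C, hence Hank = C.
Among the 7 still-open variables, D fits only Priya (and all 7 values in {D, E, F, G, H, I, J} must be used), so Priya = D.
The 6 still-open variables together cover exactly {E, F, G, H, I, J} — 6 values for 6 variables — and H appears only in Nate's list, so Nate = H.

H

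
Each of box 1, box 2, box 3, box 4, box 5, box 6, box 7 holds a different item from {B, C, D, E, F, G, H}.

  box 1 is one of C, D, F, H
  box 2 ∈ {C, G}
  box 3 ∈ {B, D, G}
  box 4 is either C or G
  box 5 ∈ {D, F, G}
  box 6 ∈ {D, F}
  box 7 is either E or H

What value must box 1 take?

H

The 7 variables together cover exactly {B, C, D, E, F, G, H} — 7 values for 7 variables — and B appears only in box 3's list, so box 3 = B.
Among the 6 still-open variables, E fits only box 7 (and all 6 values in {C, D, E, F, G, H} must be used), so box 7 = E.
The 5 still-open variables together cover exactly {C, D, F, G, H} — 5 values for 5 variables — and H appears only in box 1's list, so box 1 = H.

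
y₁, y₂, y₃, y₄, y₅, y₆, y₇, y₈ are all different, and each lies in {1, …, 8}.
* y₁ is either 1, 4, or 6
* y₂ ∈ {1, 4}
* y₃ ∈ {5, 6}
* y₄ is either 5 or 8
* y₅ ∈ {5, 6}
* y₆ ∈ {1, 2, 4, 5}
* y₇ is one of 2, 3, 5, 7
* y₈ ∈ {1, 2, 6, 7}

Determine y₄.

The 8 variables draw from only 8 values {1, 2, 3, 4, 5, 6, 7, 8}, so each is used; only y₇ can be 3, hence y₇ = 3.
Among the 7 still-open variables, 7 fits only y₈ (and all 7 values in {1, 2, 4, 5, 6, 7, 8} must be used), so y₈ = 7.
The 6 still-open variables together cover exactly {1, 2, 4, 5, 6, 8} — 6 values for 6 variables — and 2 appears only in y₆'s list, so y₆ = 2.
The 5 still-open variables draw from only 5 values {1, 4, 5, 6, 8}, so each is used; only y₄ can be 8, hence y₄ = 8.

8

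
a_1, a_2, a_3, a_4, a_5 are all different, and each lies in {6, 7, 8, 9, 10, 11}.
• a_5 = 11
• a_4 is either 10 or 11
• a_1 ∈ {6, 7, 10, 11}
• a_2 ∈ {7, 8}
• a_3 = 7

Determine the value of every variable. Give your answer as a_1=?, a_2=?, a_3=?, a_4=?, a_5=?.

a_1=6, a_2=8, a_3=7, a_4=10, a_5=11

a_3 has just one choice, so a_3 = 7. Eliminate 7 elsewhere: a_1, a_2.
a_5 must be 11 (only option left). Remove 11 from a_1, a_4.
a_2 has just one choice, so a_2 = 8.
a_4 must be 10 (only option left). Remove 10 from a_1.
a_1's domain is down to {6}, so a_1 = 6.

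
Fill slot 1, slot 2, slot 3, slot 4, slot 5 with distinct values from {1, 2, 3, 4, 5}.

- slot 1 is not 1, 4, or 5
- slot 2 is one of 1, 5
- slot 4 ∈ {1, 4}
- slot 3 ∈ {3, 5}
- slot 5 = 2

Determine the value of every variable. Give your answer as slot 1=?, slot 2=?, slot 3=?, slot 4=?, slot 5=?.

slot 1=3, slot 2=1, slot 3=5, slot 4=4, slot 5=2

slot 5's domain is down to {2}, so slot 5 = 2. So slot 1 can't be 2.
slot 1's domain is down to {3}, so slot 1 = 3. Remove 3 from slot 3.
That leaves slot 3 = 5. So slot 2 can't be 5.
slot 2 must be 1 (only option left). Eliminate 1 elsewhere: slot 4.
slot 4's domain is down to {4}, so slot 4 = 4.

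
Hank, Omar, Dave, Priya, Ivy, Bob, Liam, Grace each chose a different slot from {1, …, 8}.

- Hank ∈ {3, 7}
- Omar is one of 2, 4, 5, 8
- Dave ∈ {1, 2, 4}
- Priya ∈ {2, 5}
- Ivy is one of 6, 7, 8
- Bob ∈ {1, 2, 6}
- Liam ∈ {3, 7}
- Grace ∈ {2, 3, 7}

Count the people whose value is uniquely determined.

Hank and Liam share exactly the 2 values {3, 7}; by pigeonhole those values go to them, so strike 3, 7 from Ivy, Grace.
Grace must be 2 (only option left). Strike 2 from Omar, Dave, Priya, Bob.
Priya has just one choice, so Priya = 5. Eliminate 5 elsewhere: Omar.
Determined: Priya=5, Grace=2. The other people each still have more than one consistent value. That makes 2.

2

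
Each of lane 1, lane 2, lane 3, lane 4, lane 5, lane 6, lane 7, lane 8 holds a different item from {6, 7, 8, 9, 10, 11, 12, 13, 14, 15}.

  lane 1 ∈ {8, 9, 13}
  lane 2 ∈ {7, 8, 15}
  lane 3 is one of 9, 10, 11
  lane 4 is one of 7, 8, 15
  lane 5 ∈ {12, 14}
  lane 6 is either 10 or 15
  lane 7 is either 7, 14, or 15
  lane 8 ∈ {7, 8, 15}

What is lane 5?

12

lane 2, lane 4, lane 8 share exactly the 3 values {7, 8, 15}; by pigeonhole those values go to them, so strike 7, 8, 15 from lane 1, lane 6, lane 7.
lane 6 must be 10 (only option left). Eliminate 10 elsewhere: lane 3.
lane 7's domain is down to {14}, so lane 7 = 14. Eliminate 14 elsewhere: lane 5.
So lane 5 = 12.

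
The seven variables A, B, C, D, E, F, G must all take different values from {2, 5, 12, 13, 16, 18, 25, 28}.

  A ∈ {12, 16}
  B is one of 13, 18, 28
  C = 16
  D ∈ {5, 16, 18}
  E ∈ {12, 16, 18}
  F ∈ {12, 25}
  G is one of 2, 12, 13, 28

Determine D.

5

C must be 16 (only option left). Eliminate 16 elsewhere: A, D, E.
A's domain is down to {12}, so A = 12. Strike 12 from E, F, G.
E's domain is down to {18}, so E = 18. Eliminate 18 elsewhere: B, D.
So D = 5.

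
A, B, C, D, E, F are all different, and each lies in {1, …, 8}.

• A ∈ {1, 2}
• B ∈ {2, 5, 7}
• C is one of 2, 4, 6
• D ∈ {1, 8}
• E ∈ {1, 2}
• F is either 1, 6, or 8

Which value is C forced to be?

The 2 variables A and E are confined to {1, 2}, which locks those values in; drop them from B, C, D, F.
D must be 8 (only option left). Strike 8 from F.
That leaves F = 6. Eliminate 6 elsewhere: C.
So C = 4.

4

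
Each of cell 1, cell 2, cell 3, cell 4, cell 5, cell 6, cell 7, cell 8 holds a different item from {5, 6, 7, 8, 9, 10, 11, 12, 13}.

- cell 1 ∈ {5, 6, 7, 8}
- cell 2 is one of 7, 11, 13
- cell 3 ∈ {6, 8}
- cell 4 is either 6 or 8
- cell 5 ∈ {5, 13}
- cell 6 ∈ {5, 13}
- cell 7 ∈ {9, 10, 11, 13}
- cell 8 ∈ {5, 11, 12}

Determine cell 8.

cell 3 and cell 4 between them cover only {6, 8} — a naked pair. Remove those values from cell 1.
The 2 variables cell 5 and cell 6 are confined to {5, 13}, which locks those values in; drop them from cell 1, cell 2, cell 7, cell 8.
cell 1 has just one choice, so cell 1 = 7. So cell 2 can't be 7.
That leaves cell 2 = 11. So cell 7, cell 8 can't be 11.
So cell 8 = 12.

12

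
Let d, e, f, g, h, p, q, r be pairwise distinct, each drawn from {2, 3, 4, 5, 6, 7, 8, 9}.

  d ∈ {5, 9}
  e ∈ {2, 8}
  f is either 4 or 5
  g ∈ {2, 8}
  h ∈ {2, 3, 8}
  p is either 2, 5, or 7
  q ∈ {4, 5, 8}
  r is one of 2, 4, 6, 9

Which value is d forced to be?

The 8 variables draw from only 8 values {2, 3, 4, 5, 6, 7, 8, 9}, so each is used; only h can be 3, hence h = 3.
The 7 still-open variables together cover exactly {2, 4, 5, 6, 7, 8, 9} — 7 values for 7 variables — and 6 appears only in r's list, so r = 6.
The 6 still-open variables together cover exactly {2, 4, 5, 7, 8, 9} — 6 values for 6 variables — and 7 appears only in p's list, so p = 7.
The 5 still-open variables together cover exactly {2, 4, 5, 8, 9} — 5 values for 5 variables — and 9 appears only in d's list, so d = 9.

9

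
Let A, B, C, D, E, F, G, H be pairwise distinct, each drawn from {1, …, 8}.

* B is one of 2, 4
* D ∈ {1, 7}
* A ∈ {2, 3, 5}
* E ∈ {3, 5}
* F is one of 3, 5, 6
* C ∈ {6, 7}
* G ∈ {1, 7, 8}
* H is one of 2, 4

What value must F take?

The 8 variables together cover exactly {1, 2, 3, 4, 5, 6, 7, 8} — 8 values for 8 variables — and 8 appears only in G's list, so G = 8.
The 7 still-open variables draw from only 7 values {1, 2, 3, 4, 5, 6, 7}, so each is used; only D can be 1, hence D = 1.
The 6 still-open variables together cover exactly {2, 3, 4, 5, 6, 7} — 6 values for 6 variables — and 7 appears only in C's list, so C = 7.
The 5 still-open variables together cover exactly {2, 3, 4, 5, 6} — 5 values for 5 variables — and 6 appears only in F's list, so F = 6.

6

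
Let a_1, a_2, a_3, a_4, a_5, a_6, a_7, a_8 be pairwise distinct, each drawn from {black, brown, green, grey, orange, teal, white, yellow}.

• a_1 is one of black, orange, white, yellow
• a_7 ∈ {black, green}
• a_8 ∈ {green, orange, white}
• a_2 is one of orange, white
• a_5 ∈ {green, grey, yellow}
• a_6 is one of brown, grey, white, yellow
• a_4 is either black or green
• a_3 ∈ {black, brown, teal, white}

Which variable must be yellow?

a_1

Among the 8 variables, teal fits only a_3 (and all 8 values in {black, brown, green, grey, orange, teal, white, yellow} must be used), so a_3 = teal.
The 7 still-open variables together cover exactly {black, brown, green, grey, orange, white, yellow} — 7 values for 7 variables — and brown appears only in a_6's list, so a_6 = brown.
The 6 still-open variables together cover exactly {black, green, grey, orange, white, yellow} — 6 values for 6 variables — and grey appears only in a_5's list, so a_5 = grey.
The 5 still-open variables draw from only 5 values {black, green, orange, white, yellow}, so each is used; only a_1 can be yellow, hence a_1 = yellow.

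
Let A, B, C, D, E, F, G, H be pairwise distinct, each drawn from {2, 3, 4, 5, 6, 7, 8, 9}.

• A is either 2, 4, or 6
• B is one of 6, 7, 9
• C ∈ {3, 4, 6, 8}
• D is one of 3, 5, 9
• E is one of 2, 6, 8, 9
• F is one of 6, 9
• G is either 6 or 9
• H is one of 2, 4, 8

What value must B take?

7

Among the 8 variables, 5 fits only D (and all 8 values in {2, 3, 4, 5, 6, 7, 8, 9} must be used), so D = 5.
Among the 7 still-open variables, 3 fits only C (and all 7 values in {2, 3, 4, 6, 7, 8, 9} must be used), so C = 3.
Among the 6 still-open variables, 7 fits only B (and all 6 values in {2, 4, 6, 7, 8, 9} must be used), so B = 7.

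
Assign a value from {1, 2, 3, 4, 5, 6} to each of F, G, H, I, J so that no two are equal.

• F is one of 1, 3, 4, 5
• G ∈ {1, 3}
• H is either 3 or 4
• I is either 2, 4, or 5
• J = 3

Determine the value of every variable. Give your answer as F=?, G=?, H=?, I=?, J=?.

F=5, G=1, H=4, I=2, J=3

J has just one choice, so J = 3. Remove 3 from F, G, H.
G must be 1 (only option left). Strike 1 from F.
H must be 4 (only option left). Strike 4 from F, I.
F must be 5 (only option left). So I can't be 5.
I's domain is down to {2}, so I = 2.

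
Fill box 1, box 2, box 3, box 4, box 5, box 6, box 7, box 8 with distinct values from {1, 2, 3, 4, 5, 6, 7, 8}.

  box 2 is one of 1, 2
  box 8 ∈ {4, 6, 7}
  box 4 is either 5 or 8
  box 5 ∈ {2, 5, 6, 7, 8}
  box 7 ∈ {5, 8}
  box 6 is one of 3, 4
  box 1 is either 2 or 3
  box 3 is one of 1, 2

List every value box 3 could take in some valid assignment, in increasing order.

The 2 variables box 2 and box 3 are confined to {1, 2}, which locks those values in; drop them from box 1, box 5.
box 1's domain is down to {3}, so box 1 = 3. Eliminate 3 elsewhere: box 6.
box 6 must be 4 (only option left). So box 8 can't be 4.
box 4 and box 7 share exactly the 2 values {5, 8}; by pigeonhole those values go to them, so strike 5, 8 from box 5.
No further eliminations apply; box 3 can still be any of 1, 2.

1, 2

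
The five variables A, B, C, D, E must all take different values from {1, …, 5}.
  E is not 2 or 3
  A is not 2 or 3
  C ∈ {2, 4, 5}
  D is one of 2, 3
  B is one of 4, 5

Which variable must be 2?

Among the 5 variables, 3 fits only D (and all 5 values in {1, 2, 3, 4, 5} must be used), so D = 3.
The 4 still-open variables together cover exactly {1, 2, 4, 5} — 4 values for 4 variables — and 2 appears only in C's list, so C = 2.

C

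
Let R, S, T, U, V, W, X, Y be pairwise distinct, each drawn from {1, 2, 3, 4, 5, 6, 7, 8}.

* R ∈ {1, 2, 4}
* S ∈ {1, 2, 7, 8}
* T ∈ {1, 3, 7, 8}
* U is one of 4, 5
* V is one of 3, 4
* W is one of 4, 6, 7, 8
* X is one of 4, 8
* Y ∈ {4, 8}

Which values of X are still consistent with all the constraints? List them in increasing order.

4, 8

The 8 variables together cover exactly {1, 2, 3, 4, 5, 6, 7, 8} — 8 values for 8 variables — and 5 appears only in U's list, so U = 5.
The 7 still-open variables draw from only 7 values {1, 2, 3, 4, 6, 7, 8}, so each is used; only W can be 6, hence W = 6.
X and Y between them cover only {4, 8} — a naked pair. Remove those values from R, S, T, V.
That leaves V = 3. So T can't be 3.
No further eliminations apply; X can still be any of 4, 8.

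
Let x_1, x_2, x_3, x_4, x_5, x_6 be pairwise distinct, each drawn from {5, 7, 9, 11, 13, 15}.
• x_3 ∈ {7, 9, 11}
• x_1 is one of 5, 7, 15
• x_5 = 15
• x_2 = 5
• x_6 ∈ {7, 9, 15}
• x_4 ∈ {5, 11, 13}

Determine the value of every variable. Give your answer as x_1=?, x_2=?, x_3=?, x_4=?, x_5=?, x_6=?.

x_1=7, x_2=5, x_3=11, x_4=13, x_5=15, x_6=9

x_2's domain is down to {5}, so x_2 = 5. Remove 5 from x_1, x_4.
That leaves x_5 = 15. So x_1, x_6 can't be 15.
x_1 must be 7 (only option left). Strike 7 from x_3, x_6.
x_6 must be 9 (only option left). Strike 9 from x_3.
x_3 has just one choice, so x_3 = 11. So x_4 can't be 11.
That leaves x_4 = 13.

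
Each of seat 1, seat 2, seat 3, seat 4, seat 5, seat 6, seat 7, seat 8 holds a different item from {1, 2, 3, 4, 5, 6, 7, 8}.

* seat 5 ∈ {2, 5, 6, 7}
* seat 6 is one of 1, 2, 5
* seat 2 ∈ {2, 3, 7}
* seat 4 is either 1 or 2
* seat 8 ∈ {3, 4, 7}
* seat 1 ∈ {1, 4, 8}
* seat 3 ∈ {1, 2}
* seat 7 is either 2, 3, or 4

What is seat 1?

The 8 variables together cover exactly {1, 2, 3, 4, 5, 6, 7, 8} — 8 values for 8 variables — and 6 appears only in seat 5's list, so seat 5 = 6.
Among the 7 still-open variables, 5 fits only seat 6 (and all 7 values in {1, 2, 3, 4, 5, 7, 8} must be used), so seat 6 = 5.
Among the 6 still-open variables, 8 fits only seat 1 (and all 6 values in {1, 2, 3, 4, 7, 8} must be used), so seat 1 = 8.

8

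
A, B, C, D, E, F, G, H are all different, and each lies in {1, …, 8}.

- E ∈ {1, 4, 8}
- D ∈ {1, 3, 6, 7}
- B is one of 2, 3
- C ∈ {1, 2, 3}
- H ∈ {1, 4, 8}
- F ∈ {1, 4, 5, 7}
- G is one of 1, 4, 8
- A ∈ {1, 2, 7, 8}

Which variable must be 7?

A

The 8 variables together cover exactly {1, 2, 3, 4, 5, 6, 7, 8} — 8 values for 8 variables — and 5 appears only in F's list, so F = 5.
The 7 still-open variables draw from only 7 values {1, 2, 3, 4, 6, 7, 8}, so each is used; only D can be 6, hence D = 6.
The 6 still-open variables together cover exactly {1, 2, 3, 4, 7, 8} — 6 values for 6 variables — and 7 appears only in A's list, so A = 7.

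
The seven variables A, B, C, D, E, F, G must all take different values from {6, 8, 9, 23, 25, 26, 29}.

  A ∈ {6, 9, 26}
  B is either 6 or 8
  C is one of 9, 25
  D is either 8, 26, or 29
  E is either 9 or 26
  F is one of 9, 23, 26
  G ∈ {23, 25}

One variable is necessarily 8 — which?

B

The 7 variables together cover exactly {6, 8, 9, 23, 25, 26, 29} — 7 values for 7 variables — and 29 appears only in D's list, so D = 29.
Among the 6 still-open variables, 8 fits only B (and all 6 values in {6, 8, 9, 23, 25, 26} must be used), so B = 8.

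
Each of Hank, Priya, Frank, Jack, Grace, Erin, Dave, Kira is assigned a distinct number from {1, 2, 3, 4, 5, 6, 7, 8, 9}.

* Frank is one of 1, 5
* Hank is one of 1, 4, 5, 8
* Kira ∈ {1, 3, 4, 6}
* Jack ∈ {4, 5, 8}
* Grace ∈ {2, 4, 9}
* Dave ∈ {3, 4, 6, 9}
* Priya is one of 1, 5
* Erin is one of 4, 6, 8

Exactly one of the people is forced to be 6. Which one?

Among the 8 variables, 2 fits only Grace (and all 8 values in {1, 2, 3, 4, 5, 6, 8, 9} must be used), so Grace = 2.
The 7 still-open variables together cover exactly {1, 3, 4, 5, 6, 8, 9} — 7 values for 7 variables — and 9 appears only in Dave's list, so Dave = 9.
Among the 6 still-open variables, 3 fits only Kira (and all 6 values in {1, 3, 4, 5, 6, 8} must be used), so Kira = 3.
The 5 still-open variables draw from only 5 values {1, 4, 5, 6, 8}, so each is used; only Erin can be 6, hence Erin = 6.

Erin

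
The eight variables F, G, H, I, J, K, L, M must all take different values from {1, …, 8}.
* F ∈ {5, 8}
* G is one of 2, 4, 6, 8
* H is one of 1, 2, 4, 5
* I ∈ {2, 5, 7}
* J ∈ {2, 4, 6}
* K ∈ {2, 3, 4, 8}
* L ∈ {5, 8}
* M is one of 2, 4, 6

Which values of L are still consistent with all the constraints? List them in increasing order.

The 8 variables together cover exactly {1, 2, 3, 4, 5, 6, 7, 8} — 8 values for 8 variables — and 1 appears only in H's list, so H = 1.
Among the 7 still-open variables, 3 fits only K (and all 7 values in {2, 3, 4, 5, 6, 7, 8} must be used), so K = 3.
Among the 6 still-open variables, 7 fits only I (and all 6 values in {2, 4, 5, 6, 7, 8} must be used), so I = 7.
F and L share exactly the 2 values {5, 8}; by pigeonhole those values go to them, so strike 5, 8 from G.
No further eliminations apply; L can still be any of 5, 8.

5, 8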